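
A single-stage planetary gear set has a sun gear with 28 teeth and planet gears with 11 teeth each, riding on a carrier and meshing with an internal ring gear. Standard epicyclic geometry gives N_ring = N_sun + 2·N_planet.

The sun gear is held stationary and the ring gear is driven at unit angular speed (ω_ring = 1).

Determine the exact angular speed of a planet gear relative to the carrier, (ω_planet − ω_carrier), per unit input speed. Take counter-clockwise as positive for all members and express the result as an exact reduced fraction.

N_ring = 28 + 2·11 = 50
28(ω_s−ω_c) = −50(ω_r−ω_c),  ω_s=0, ω_r=1
28(0−ω_c) = −50(1−ω_c)  ⇒  78ω_c = 50  ⇒  ω_c = 25/39
sun–planet: 28·(0−25/39) = −11·(ω_p−ω_c)  ⇒  ω_p−ω_c = −(28/11)·(-25/39) = 700/429

700/429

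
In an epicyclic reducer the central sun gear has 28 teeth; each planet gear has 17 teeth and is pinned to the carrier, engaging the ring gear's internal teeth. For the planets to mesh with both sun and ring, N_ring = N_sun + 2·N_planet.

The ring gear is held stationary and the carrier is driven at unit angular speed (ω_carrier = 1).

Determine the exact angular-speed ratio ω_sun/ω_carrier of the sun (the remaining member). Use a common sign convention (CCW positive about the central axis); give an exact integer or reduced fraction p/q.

45/14

N_ring = 28 + 2·17 = 62
28(ω_s−ω_c) = −62(ω_r−ω_c),  ω_r=0, ω_c=1
ω_s = 1 − (62/28)(0−1) = 45/14
ω_s/ω_c = 45/14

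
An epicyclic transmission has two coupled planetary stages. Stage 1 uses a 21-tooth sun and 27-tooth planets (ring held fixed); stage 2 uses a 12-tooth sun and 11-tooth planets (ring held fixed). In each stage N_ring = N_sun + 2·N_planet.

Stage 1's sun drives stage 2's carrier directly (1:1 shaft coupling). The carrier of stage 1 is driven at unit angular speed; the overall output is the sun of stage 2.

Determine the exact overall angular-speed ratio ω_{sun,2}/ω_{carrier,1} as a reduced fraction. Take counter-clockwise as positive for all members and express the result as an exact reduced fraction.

Stage 1: N_ring = 21 + 2·27 = 75
Stage 1: 21(ω_s−ω_c) = −75(ω_r−ω_c),  ω_r=0, ω_c=1
Stage 1: ω_s = 1 − (75/21)(0−1) = 32/7
  ⇒ ω_s¹/ω_c¹ = 32/7
Stage 2: N_ring = 12 + 2·11 = 34
Stage 2: 12(ω_s−ω_c) = −34(ω_r−ω_c),  ω_r=0, ω_c=1
Stage 2: ω_s = 1 − (34/12)(0−1) = 23/6
  ⇒ ω_s²/ω_c² = 23/6
Coupling ω_c² = ω_s¹ ⇒ overall = 32/7 × 23/6 = 368/21

368/21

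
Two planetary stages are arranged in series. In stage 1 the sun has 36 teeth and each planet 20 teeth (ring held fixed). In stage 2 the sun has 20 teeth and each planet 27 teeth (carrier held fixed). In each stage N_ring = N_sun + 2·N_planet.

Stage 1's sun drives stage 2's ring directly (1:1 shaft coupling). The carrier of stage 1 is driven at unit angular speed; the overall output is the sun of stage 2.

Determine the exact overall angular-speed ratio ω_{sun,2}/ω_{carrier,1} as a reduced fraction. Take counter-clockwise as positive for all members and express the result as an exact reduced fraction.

Stage 1: N_ring = 36 + 2·20 = 76
Stage 1: 36(ω_s−ω_c) = −76(ω_r−ω_c),  ω_r=0, ω_c=1
Stage 1: ω_s = 1 − (76/36)(0−1) = 28/9
  ⇒ ω_s¹/ω_c¹ = 28/9
Stage 2: N_ring = 20 + 2·27 = 74
Stage 2: 20(ω_s−ω_c) = −74(ω_r−ω_c),  ω_c=0, ω_r=1
Stage 2: ω_s = 0 − (74/20)(1−0) = -37/10
  ⇒ ω_s²/ω_r² = -37/10
Coupling ω_r² = ω_s¹ ⇒ overall = 28/9 × -37/10 = -518/45

-518/45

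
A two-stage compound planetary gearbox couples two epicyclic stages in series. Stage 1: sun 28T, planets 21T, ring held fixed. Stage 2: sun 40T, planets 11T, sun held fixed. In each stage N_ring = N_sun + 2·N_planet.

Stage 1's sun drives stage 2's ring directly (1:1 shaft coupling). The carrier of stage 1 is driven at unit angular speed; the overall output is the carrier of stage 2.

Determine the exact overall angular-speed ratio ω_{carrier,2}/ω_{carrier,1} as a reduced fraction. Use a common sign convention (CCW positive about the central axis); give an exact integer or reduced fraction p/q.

Stage 1: N_ring = 28 + 2·21 = 70
Stage 1: 28(ω_s−ω_c) = −70(ω_r−ω_c),  ω_r=0, ω_c=1
Stage 1: ω_s = 1 − (70/28)(0−1) = 7/2
  ⇒ ω_s¹/ω_c¹ = 7/2
Stage 2: N_ring = 40 + 2·11 = 62
Stage 2: 40(ω_s−ω_c) = −62(ω_r−ω_c),  ω_s=0, ω_r=1
Stage 2: 40(0−ω_c) = −62(1−ω_c)  ⇒  102ω_c = 62  ⇒  ω_c = 31/51
  ⇒ ω_c²/ω_r² = 31/51
Coupling ω_r² = ω_s¹ ⇒ overall = 7/2 × 31/51 = 217/102

217/102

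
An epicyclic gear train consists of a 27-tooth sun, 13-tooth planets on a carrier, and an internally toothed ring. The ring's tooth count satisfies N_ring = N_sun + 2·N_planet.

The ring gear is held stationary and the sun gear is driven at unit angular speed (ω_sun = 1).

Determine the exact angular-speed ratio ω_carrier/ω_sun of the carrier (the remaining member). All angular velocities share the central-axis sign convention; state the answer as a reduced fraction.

27/80

N_ring = 27 + 2·13 = 53
27(ω_s−ω_c) = −53(ω_r−ω_c),  ω_r=0, ω_s=1
27(1−ω_c) = −53(0−ω_c)  ⇒  80ω_c = 27  ⇒  ω_c = 27/80
ω_c/ω_s = 27/80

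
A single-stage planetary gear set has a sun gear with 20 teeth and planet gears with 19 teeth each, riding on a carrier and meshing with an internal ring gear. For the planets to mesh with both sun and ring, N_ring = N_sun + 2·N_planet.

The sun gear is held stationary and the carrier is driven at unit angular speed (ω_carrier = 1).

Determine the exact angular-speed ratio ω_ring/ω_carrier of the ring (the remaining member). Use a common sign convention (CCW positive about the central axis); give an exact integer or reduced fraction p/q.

N_ring = 20 + 2·19 = 58
20(ω_s−ω_c) = −58(ω_r−ω_c),  ω_s=0, ω_c=1
ω_r = 1 − (20/58)(0−1) = 39/29
ω_r/ω_c = 39/29

39/29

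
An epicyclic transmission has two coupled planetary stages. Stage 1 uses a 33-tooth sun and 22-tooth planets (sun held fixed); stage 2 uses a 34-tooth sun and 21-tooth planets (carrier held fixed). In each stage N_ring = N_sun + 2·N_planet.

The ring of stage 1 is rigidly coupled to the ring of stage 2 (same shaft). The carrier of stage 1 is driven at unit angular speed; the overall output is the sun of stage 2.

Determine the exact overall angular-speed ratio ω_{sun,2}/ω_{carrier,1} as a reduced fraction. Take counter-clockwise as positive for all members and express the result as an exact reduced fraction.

Stage 1: N_ring = 33 + 2·22 = 77
Stage 1: 33(ω_s−ω_c) = −77(ω_r−ω_c),  ω_s=0, ω_c=1
Stage 1: ω_r = 1 − (33/77)(0−1) = 10/7
  ⇒ ω_r¹/ω_c¹ = 10/7
Stage 2: N_ring = 34 + 2·21 = 76
Stage 2: 34(ω_s−ω_c) = −76(ω_r−ω_c),  ω_c=0, ω_r=1
Stage 2: ω_s = 0 − (76/34)(1−0) = -38/17
  ⇒ ω_s²/ω_r² = -38/17
Coupling ω_r² = ω_r¹ ⇒ overall = 10/7 × -38/17 = -380/119

-380/119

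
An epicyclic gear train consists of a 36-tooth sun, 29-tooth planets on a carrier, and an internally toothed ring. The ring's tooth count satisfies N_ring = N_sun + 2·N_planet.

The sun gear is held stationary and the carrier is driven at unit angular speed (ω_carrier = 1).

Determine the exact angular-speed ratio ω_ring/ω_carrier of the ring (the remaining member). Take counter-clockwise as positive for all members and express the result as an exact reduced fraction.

65/47

N_ring = 36 + 2·29 = 94
36(ω_s−ω_c) = −94(ω_r−ω_c),  ω_s=0, ω_c=1
ω_r = 1 − (36/94)(0−1) = 65/47
ω_r/ω_c = 65/47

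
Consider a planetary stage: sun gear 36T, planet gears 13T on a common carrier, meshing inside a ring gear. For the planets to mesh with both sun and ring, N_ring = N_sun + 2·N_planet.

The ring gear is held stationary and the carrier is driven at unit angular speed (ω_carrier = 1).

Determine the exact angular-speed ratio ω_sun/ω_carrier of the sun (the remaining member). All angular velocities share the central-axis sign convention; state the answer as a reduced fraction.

N_ring = 36 + 2·13 = 62
36(ω_s−ω_c) = −62(ω_r−ω_c),  ω_r=0, ω_c=1
ω_s = 1 − (62/36)(0−1) = 49/18
ω_s/ω_c = 49/18

49/18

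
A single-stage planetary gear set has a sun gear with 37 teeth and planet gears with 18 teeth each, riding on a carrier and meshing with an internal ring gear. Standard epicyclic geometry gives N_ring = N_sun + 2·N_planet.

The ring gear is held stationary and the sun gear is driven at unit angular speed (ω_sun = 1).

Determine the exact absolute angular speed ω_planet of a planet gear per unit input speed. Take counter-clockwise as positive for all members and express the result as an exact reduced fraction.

-37/36

N_ring = 37 + 2·18 = 73
37(ω_s−ω_c) = −73(ω_r−ω_c),  ω_r=0, ω_s=1
37(1−ω_c) = −73(0−ω_c)  ⇒  110ω_c = 37  ⇒  ω_c = 37/110
sun–planet: 37·(1−37/110) = −18·(ω_p−ω_c)  ⇒  ω_p−ω_c = −(37/18)·(73/110) = -2701/1980
ω_p = 37/110 − 2701/1980 = -37/36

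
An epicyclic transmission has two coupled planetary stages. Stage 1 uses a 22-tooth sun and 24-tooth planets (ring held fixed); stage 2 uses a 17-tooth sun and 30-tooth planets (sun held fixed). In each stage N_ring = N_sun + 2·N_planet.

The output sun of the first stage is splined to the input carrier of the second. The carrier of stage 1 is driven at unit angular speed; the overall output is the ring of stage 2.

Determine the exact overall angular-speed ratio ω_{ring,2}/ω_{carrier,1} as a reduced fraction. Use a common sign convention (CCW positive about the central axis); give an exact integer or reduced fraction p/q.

Stage 1: N_ring = 22 + 2·24 = 70
Stage 1: 22(ω_s−ω_c) = −70(ω_r−ω_c),  ω_r=0, ω_c=1
Stage 1: ω_s = 1 − (70/22)(0−1) = 46/11
  ⇒ ω_s¹/ω_c¹ = 46/11
Stage 2: N_ring = 17 + 2·30 = 77
Stage 2: 17(ω_s−ω_c) = −77(ω_r−ω_c),  ω_s=0, ω_c=1
Stage 2: ω_r = 1 − (17/77)(0−1) = 94/77
  ⇒ ω_r²/ω_c² = 94/77
Coupling ω_c² = ω_s¹ ⇒ overall = 46/11 × 94/77 = 4324/847

4324/847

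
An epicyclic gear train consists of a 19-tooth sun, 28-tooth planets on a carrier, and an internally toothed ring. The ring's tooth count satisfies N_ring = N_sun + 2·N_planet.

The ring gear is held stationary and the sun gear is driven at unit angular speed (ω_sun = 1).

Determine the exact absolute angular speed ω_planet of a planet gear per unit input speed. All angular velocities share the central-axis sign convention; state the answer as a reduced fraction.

-19/56

N_ring = 19 + 2·28 = 75
19(ω_s−ω_c) = −75(ω_r−ω_c),  ω_r=0, ω_s=1
19(1−ω_c) = −75(0−ω_c)  ⇒  94ω_c = 19  ⇒  ω_c = 19/94
sun–planet: 19·(1−19/94) = −28·(ω_p−ω_c)  ⇒  ω_p−ω_c = −(19/28)·(75/94) = -1425/2632
ω_p = 19/94 − 1425/2632 = -19/56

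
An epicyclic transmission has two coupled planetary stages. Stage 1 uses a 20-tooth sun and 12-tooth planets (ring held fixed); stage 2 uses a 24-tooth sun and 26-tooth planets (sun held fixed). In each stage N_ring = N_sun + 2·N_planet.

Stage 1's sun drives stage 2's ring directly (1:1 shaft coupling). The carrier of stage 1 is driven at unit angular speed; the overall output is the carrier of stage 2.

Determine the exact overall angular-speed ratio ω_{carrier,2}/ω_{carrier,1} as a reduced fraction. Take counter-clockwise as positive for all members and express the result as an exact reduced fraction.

Stage 1: N_ring = 20 + 2·12 = 44
Stage 1: 20(ω_s−ω_c) = −44(ω_r−ω_c),  ω_r=0, ω_c=1
Stage 1: ω_s = 1 − (44/20)(0−1) = 16/5
  ⇒ ω_s¹/ω_c¹ = 16/5
Stage 2: N_ring = 24 + 2·26 = 76
Stage 2: 24(ω_s−ω_c) = −76(ω_r−ω_c),  ω_s=0, ω_r=1
Stage 2: 24(0−ω_c) = −76(1−ω_c)  ⇒  100ω_c = 76  ⇒  ω_c = 19/25
  ⇒ ω_c²/ω_r² = 19/25
Coupling ω_r² = ω_s¹ ⇒ overall = 16/5 × 19/25 = 304/125

304/125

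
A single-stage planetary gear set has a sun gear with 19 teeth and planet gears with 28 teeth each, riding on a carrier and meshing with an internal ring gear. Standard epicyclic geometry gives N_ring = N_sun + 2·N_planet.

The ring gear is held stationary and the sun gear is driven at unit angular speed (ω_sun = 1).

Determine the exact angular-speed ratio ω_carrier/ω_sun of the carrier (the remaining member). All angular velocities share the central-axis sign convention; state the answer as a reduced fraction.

19/94

N_ring = 19 + 2·28 = 75
19(ω_s−ω_c) = −75(ω_r−ω_c),  ω_r=0, ω_s=1
19(1−ω_c) = −75(0−ω_c)  ⇒  94ω_c = 19  ⇒  ω_c = 19/94
ω_c/ω_s = 19/94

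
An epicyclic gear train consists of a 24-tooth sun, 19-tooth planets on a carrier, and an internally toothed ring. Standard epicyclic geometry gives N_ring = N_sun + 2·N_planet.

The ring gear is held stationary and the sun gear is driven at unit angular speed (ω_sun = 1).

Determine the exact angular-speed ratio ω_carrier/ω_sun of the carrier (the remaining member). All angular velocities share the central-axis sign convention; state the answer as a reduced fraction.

N_ring = 24 + 2·19 = 62
24(ω_s−ω_c) = −62(ω_r−ω_c),  ω_r=0, ω_s=1
24(1−ω_c) = −62(0−ω_c)  ⇒  86ω_c = 24  ⇒  ω_c = 12/43
ω_c/ω_s = 12/43

12/43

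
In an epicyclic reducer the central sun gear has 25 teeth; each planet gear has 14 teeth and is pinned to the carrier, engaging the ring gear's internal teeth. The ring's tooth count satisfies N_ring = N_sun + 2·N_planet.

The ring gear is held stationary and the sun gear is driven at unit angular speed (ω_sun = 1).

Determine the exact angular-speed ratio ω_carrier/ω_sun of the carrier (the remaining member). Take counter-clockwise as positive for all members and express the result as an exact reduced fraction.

25/78

N_ring = 25 + 2·14 = 53
25(ω_s−ω_c) = −53(ω_r−ω_c),  ω_r=0, ω_s=1
25(1−ω_c) = −53(0−ω_c)  ⇒  78ω_c = 25  ⇒  ω_c = 25/78
ω_c/ω_s = 25/78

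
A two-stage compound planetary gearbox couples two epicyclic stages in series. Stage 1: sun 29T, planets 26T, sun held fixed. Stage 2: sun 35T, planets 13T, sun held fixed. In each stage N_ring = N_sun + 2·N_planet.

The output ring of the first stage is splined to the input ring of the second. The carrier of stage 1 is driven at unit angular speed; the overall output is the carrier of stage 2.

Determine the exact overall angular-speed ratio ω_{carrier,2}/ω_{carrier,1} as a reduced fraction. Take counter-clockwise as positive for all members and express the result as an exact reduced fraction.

Stage 1: N_ring = 29 + 2·26 = 81
Stage 1: 29(ω_s−ω_c) = −81(ω_r−ω_c),  ω_s=0, ω_c=1
Stage 1: ω_r = 1 − (29/81)(0−1) = 110/81
  ⇒ ω_r¹/ω_c¹ = 110/81
Stage 2: N_ring = 35 + 2·13 = 61
Stage 2: 35(ω_s−ω_c) = −61(ω_r−ω_c),  ω_s=0, ω_r=1
Stage 2: 35(0−ω_c) = −61(1−ω_c)  ⇒  96ω_c = 61  ⇒  ω_c = 61/96
  ⇒ ω_c²/ω_r² = 61/96
Coupling ω_r² = ω_r¹ ⇒ overall = 110/81 × 61/96 = 3355/3888

3355/3888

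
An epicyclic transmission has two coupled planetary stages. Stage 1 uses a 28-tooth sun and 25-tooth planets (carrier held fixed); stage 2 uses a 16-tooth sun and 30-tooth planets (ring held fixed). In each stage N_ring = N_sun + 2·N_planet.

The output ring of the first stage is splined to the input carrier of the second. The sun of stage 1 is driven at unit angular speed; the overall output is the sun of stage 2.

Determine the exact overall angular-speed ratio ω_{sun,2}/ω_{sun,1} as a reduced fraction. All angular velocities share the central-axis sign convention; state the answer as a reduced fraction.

Stage 1: N_ring = 28 + 2·25 = 78
Stage 1: 28(ω_s−ω_c) = −78(ω_r−ω_c),  ω_c=0, ω_s=1
Stage 1: ω_r = 0 − (28/78)(1−0) = -14/39
  ⇒ ω_r¹/ω_s¹ = -14/39
Stage 2: N_ring = 16 + 2·30 = 76
Stage 2: 16(ω_s−ω_c) = −76(ω_r−ω_c),  ω_r=0, ω_c=1
Stage 2: ω_s = 1 − (76/16)(0−1) = 23/4
  ⇒ ω_s²/ω_c² = 23/4
Coupling ω_c² = ω_r¹ ⇒ overall = -14/39 × 23/4 = -161/78

-161/78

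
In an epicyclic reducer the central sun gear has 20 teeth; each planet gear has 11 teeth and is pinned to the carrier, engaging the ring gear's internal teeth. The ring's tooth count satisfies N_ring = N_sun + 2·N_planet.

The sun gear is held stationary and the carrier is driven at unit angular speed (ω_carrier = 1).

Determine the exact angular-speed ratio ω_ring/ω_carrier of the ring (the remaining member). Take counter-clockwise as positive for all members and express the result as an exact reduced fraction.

31/21

N_ring = 20 + 2·11 = 42
20(ω_s−ω_c) = −42(ω_r−ω_c),  ω_s=0, ω_c=1
ω_r = 1 − (20/42)(0−1) = 31/21
ω_r/ω_c = 31/21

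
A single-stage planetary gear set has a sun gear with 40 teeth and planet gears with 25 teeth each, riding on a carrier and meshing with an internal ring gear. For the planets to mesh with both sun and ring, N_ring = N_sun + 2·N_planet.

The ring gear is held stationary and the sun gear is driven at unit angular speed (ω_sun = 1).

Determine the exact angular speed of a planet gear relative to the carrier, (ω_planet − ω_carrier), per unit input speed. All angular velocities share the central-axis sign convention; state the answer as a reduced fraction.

-72/65

N_ring = 40 + 2·25 = 90
40(ω_s−ω_c) = −90(ω_r−ω_c),  ω_r=0, ω_s=1
40(1−ω_c) = −90(0−ω_c)  ⇒  130ω_c = 40  ⇒  ω_c = 4/13
sun–planet: 40·(1−4/13) = −25·(ω_p−ω_c)  ⇒  ω_p−ω_c = −(40/25)·(9/13) = -72/65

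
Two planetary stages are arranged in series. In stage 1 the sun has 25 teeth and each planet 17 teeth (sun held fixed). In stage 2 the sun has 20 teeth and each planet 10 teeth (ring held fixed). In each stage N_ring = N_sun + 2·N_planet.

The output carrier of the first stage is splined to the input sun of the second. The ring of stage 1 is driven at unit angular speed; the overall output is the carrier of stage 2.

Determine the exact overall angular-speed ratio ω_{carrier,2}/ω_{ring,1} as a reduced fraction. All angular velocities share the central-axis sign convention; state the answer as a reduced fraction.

59/252

Stage 1: N_ring = 25 + 2·17 = 59
Stage 1: 25(ω_s−ω_c) = −59(ω_r−ω_c),  ω_s=0, ω_r=1
Stage 1: 25(0−ω_c) = −59(1−ω_c)  ⇒  84ω_c = 59  ⇒  ω_c = 59/84
  ⇒ ω_c¹/ω_r¹ = 59/84
Stage 2: N_ring = 20 + 2·10 = 40
Stage 2: 20(ω_s−ω_c) = −40(ω_r−ω_c),  ω_r=0, ω_s=1
Stage 2: 20(1−ω_c) = −40(0−ω_c)  ⇒  60ω_c = 20  ⇒  ω_c = 1/3
  ⇒ ω_c²/ω_s² = 1/3
Coupling ω_s² = ω_c¹ ⇒ overall = 59/84 × 1/3 = 59/252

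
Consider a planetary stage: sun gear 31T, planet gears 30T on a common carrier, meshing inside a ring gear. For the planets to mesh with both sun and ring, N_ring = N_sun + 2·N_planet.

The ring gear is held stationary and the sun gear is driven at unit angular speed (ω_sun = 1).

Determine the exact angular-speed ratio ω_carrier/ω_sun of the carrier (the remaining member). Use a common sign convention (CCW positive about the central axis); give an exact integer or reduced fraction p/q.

N_ring = 31 + 2·30 = 91
31(ω_s−ω_c) = −91(ω_r−ω_c),  ω_r=0, ω_s=1
31(1−ω_c) = −91(0−ω_c)  ⇒  122ω_c = 31  ⇒  ω_c = 31/122
ω_c/ω_s = 31/122

31/122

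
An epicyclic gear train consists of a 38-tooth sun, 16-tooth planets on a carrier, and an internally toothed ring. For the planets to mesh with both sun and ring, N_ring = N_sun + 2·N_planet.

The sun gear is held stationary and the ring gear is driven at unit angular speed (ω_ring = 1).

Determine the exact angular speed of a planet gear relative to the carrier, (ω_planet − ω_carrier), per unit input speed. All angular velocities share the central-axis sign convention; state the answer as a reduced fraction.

N_ring = 38 + 2·16 = 70
38(ω_s−ω_c) = −70(ω_r−ω_c),  ω_s=0, ω_r=1
38(0−ω_c) = −70(1−ω_c)  ⇒  108ω_c = 70  ⇒  ω_c = 35/54
sun–planet: 38·(0−35/54) = −16·(ω_p−ω_c)  ⇒  ω_p−ω_c = −(38/16)·(-35/54) = 665/432

665/432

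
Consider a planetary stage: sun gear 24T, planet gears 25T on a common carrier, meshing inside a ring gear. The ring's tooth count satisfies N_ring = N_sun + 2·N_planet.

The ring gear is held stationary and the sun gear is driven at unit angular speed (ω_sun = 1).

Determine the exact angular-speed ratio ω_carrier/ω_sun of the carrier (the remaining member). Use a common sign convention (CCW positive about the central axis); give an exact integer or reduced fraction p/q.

N_ring = 24 + 2·25 = 74
24(ω_s−ω_c) = −74(ω_r−ω_c),  ω_r=0, ω_s=1
24(1−ω_c) = −74(0−ω_c)  ⇒  98ω_c = 24  ⇒  ω_c = 12/49
ω_c/ω_s = 12/49

12/49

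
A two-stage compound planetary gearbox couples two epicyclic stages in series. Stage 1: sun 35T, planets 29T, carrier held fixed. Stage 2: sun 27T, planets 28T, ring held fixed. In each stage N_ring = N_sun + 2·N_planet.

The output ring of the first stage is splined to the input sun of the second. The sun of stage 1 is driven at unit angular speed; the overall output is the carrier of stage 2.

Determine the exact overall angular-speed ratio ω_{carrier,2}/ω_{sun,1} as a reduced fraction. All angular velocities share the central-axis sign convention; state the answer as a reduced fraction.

-63/682

Stage 1: N_ring = 35 + 2·29 = 93
Stage 1: 35(ω_s−ω_c) = −93(ω_r−ω_c),  ω_c=0, ω_s=1
Stage 1: ω_r = 0 − (35/93)(1−0) = -35/93
  ⇒ ω_r¹/ω_s¹ = -35/93
Stage 2: N_ring = 27 + 2·28 = 83
Stage 2: 27(ω_s−ω_c) = −83(ω_r−ω_c),  ω_r=0, ω_s=1
Stage 2: 27(1−ω_c) = −83(0−ω_c)  ⇒  110ω_c = 27  ⇒  ω_c = 27/110
  ⇒ ω_c²/ω_s² = 27/110
Coupling ω_s² = ω_r¹ ⇒ overall = -35/93 × 27/110 = -63/682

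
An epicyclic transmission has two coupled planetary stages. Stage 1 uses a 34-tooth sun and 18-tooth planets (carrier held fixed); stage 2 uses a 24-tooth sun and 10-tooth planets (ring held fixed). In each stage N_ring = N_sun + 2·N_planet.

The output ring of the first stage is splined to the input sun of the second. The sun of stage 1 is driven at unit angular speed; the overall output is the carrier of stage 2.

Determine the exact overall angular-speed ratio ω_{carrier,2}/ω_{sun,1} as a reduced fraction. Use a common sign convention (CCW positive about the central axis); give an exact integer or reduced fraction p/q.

Stage 1: N_ring = 34 + 2·18 = 70
Stage 1: 34(ω_s−ω_c) = −70(ω_r−ω_c),  ω_c=0, ω_s=1
Stage 1: ω_r = 0 − (34/70)(1−0) = -17/35
  ⇒ ω_r¹/ω_s¹ = -17/35
Stage 2: N_ring = 24 + 2·10 = 44
Stage 2: 24(ω_s−ω_c) = −44(ω_r−ω_c),  ω_r=0, ω_s=1
Stage 2: 24(1−ω_c) = −44(0−ω_c)  ⇒  68ω_c = 24  ⇒  ω_c = 6/17
  ⇒ ω_c²/ω_s² = 6/17
Coupling ω_s² = ω_r¹ ⇒ overall = -17/35 × 6/17 = -6/35

-6/35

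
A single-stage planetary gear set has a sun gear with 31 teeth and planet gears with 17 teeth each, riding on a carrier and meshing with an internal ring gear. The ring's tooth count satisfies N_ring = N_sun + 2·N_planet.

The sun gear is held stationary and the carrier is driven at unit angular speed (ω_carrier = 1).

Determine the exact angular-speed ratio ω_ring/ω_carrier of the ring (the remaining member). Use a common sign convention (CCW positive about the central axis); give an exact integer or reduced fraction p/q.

N_ring = 31 + 2·17 = 65
31(ω_s−ω_c) = −65(ω_r−ω_c),  ω_s=0, ω_c=1
ω_r = 1 − (31/65)(0−1) = 96/65
ω_r/ω_c = 96/65

96/65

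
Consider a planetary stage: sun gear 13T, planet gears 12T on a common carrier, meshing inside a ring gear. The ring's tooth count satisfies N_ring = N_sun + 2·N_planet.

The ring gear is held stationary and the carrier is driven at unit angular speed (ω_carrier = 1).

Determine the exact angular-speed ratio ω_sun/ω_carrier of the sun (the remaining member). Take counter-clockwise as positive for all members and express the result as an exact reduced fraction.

50/13

N_ring = 13 + 2·12 = 37
13(ω_s−ω_c) = −37(ω_r−ω_c),  ω_r=0, ω_c=1
ω_s = 1 − (37/13)(0−1) = 50/13
ω_s/ω_c = 50/13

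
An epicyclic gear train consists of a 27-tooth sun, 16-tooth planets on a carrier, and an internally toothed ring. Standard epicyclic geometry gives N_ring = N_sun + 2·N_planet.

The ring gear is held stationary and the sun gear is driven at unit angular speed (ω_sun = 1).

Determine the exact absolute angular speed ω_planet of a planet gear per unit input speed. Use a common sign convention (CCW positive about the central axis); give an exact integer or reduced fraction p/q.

-27/32

N_ring = 27 + 2·16 = 59
27(ω_s−ω_c) = −59(ω_r−ω_c),  ω_r=0, ω_s=1
27(1−ω_c) = −59(0−ω_c)  ⇒  86ω_c = 27  ⇒  ω_c = 27/86
sun–planet: 27·(1−27/86) = −16·(ω_p−ω_c)  ⇒  ω_p−ω_c = −(27/16)·(59/86) = -1593/1376
ω_p = 27/86 − 1593/1376 = -27/32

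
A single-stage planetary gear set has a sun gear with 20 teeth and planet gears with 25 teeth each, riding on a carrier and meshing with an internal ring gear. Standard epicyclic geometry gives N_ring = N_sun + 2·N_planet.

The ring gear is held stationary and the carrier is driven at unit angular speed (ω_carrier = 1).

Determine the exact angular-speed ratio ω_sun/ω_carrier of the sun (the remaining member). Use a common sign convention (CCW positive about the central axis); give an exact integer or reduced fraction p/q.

9/2

N_ring = 20 + 2·25 = 70
20(ω_s−ω_c) = −70(ω_r−ω_c),  ω_r=0, ω_c=1
ω_s = 1 − (70/20)(0−1) = 9/2
ω_s/ω_c = 9/2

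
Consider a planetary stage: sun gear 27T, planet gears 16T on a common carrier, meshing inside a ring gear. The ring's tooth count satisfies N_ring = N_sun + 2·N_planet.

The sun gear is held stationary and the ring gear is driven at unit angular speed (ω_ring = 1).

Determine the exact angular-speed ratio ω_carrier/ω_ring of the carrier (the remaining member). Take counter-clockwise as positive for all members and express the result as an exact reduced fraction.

59/86

N_ring = 27 + 2·16 = 59
27(ω_s−ω_c) = −59(ω_r−ω_c),  ω_s=0, ω_r=1
27(0−ω_c) = −59(1−ω_c)  ⇒  86ω_c = 59  ⇒  ω_c = 59/86
ω_c/ω_r = 59/86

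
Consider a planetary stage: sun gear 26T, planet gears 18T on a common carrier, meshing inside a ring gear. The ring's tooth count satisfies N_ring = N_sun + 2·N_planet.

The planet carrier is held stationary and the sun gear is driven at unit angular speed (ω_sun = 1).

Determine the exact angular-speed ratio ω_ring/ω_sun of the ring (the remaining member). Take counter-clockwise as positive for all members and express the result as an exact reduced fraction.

-13/31

N_ring = 26 + 2·18 = 62
26(ω_s−ω_c) = −62(ω_r−ω_c),  ω_c=0, ω_s=1
ω_r = 0 − (26/62)(1−0) = -13/31
ω_r/ω_s = -13/31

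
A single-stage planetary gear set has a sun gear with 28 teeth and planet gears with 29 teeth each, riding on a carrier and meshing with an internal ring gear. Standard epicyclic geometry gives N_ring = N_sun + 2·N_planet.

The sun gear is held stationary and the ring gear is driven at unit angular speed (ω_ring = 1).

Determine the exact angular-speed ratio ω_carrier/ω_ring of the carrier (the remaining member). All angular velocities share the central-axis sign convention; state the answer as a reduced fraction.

43/57

N_ring = 28 + 2·29 = 86
28(ω_s−ω_c) = −86(ω_r−ω_c),  ω_s=0, ω_r=1
28(0−ω_c) = −86(1−ω_c)  ⇒  114ω_c = 86  ⇒  ω_c = 43/57
ω_c/ω_r = 43/57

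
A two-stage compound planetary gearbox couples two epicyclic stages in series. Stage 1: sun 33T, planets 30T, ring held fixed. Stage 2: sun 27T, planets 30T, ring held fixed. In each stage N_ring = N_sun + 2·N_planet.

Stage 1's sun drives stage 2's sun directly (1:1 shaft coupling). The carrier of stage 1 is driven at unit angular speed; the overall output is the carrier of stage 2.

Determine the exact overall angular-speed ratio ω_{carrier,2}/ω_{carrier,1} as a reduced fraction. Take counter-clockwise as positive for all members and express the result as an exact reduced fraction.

Stage 1: N_ring = 33 + 2·30 = 93
Stage 1: 33(ω_s−ω_c) = −93(ω_r−ω_c),  ω_r=0, ω_c=1
Stage 1: ω_s = 1 − (93/33)(0−1) = 42/11
  ⇒ ω_s¹/ω_c¹ = 42/11
Stage 2: N_ring = 27 + 2·30 = 87
Stage 2: 27(ω_s−ω_c) = −87(ω_r−ω_c),  ω_r=0, ω_s=1
Stage 2: 27(1−ω_c) = −87(0−ω_c)  ⇒  114ω_c = 27  ⇒  ω_c = 9/38
  ⇒ ω_c²/ω_s² = 9/38
Coupling ω_s² = ω_s¹ ⇒ overall = 42/11 × 9/38 = 189/209

189/209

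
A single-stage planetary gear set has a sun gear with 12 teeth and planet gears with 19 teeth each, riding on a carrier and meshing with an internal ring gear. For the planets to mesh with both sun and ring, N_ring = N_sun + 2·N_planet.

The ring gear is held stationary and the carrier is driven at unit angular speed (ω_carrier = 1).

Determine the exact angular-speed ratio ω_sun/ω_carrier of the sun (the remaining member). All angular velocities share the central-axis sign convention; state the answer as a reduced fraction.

N_ring = 12 + 2·19 = 50
12(ω_s−ω_c) = −50(ω_r−ω_c),  ω_r=0, ω_c=1
ω_s = 1 − (50/12)(0−1) = 31/6
ω_s/ω_c = 31/6

31/6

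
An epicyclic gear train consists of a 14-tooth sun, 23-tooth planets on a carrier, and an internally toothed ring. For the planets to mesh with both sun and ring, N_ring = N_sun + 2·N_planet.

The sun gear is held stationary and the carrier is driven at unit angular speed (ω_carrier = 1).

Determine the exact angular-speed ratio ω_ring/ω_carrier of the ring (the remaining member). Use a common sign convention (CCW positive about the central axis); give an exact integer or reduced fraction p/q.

37/30

N_ring = 14 + 2·23 = 60
14(ω_s−ω_c) = −60(ω_r−ω_c),  ω_s=0, ω_c=1
ω_r = 1 − (14/60)(0−1) = 37/30
ω_r/ω_c = 37/30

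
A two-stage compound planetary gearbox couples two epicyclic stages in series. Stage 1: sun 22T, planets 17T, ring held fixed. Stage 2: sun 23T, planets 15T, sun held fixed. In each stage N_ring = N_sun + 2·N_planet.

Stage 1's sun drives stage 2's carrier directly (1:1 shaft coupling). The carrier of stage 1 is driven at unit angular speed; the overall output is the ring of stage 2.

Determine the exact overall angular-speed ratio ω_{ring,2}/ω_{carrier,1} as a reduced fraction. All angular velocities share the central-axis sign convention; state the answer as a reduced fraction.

2964/583

Stage 1: N_ring = 22 + 2·17 = 56
Stage 1: 22(ω_s−ω_c) = −56(ω_r−ω_c),  ω_r=0, ω_c=1
Stage 1: ω_s = 1 − (56/22)(0−1) = 39/11
  ⇒ ω_s¹/ω_c¹ = 39/11
Stage 2: N_ring = 23 + 2·15 = 53
Stage 2: 23(ω_s−ω_c) = −53(ω_r−ω_c),  ω_s=0, ω_c=1
Stage 2: ω_r = 1 − (23/53)(0−1) = 76/53
  ⇒ ω_r²/ω_c² = 76/53
Coupling ω_c² = ω_s¹ ⇒ overall = 39/11 × 76/53 = 2964/583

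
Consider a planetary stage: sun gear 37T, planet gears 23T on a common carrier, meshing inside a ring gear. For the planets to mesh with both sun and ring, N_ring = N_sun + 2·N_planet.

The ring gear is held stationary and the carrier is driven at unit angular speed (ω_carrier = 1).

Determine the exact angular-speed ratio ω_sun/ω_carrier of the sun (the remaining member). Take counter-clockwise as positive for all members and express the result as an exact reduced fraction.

120/37

N_ring = 37 + 2·23 = 83
37(ω_s−ω_c) = −83(ω_r−ω_c),  ω_r=0, ω_c=1
ω_s = 1 − (83/37)(0−1) = 120/37
ω_s/ω_c = 120/37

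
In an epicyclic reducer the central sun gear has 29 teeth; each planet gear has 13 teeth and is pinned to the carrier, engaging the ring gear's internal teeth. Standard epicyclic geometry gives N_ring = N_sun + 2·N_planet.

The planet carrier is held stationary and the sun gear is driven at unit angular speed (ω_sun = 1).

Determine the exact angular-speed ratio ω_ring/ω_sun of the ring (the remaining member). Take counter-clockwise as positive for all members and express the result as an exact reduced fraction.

N_ring = 29 + 2·13 = 55
29(ω_s−ω_c) = −55(ω_r−ω_c),  ω_c=0, ω_s=1
ω_r = 0 − (29/55)(1−0) = -29/55
ω_r/ω_s = -29/55

-29/55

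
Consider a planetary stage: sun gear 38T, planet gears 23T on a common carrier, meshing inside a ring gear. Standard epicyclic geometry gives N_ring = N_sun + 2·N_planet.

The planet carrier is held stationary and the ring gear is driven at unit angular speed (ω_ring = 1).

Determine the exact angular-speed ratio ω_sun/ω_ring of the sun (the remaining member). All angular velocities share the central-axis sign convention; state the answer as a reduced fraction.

-42/19

N_ring = 38 + 2·23 = 84
38(ω_s−ω_c) = −84(ω_r−ω_c),  ω_c=0, ω_r=1
ω_s = 0 − (84/38)(1−0) = -42/19
ω_s/ω_r = -42/19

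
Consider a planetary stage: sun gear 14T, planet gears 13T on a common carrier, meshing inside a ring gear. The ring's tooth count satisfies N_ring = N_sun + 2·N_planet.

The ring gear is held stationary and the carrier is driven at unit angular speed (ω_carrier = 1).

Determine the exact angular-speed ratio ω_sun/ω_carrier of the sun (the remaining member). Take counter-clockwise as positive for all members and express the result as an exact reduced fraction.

27/7

N_ring = 14 + 2·13 = 40
14(ω_s−ω_c) = −40(ω_r−ω_c),  ω_r=0, ω_c=1
ω_s = 1 − (40/14)(0−1) = 27/7
ω_s/ω_c = 27/7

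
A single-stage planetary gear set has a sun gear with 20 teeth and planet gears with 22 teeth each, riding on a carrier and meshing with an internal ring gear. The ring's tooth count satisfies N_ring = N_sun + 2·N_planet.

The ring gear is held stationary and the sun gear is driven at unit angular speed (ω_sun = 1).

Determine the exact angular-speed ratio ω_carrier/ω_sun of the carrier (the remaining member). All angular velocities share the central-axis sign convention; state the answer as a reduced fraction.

5/21

N_ring = 20 + 2·22 = 64
20(ω_s−ω_c) = −64(ω_r−ω_c),  ω_r=0, ω_s=1
20(1−ω_c) = −64(0−ω_c)  ⇒  84ω_c = 20  ⇒  ω_c = 5/21
ω_c/ω_s = 5/21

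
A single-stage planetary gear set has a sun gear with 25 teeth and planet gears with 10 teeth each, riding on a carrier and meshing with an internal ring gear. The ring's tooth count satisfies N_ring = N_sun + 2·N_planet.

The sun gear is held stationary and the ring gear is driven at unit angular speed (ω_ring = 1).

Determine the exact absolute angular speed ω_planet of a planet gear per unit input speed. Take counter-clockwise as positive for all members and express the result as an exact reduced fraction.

9/4

N_ring = 25 + 2·10 = 45
25(ω_s−ω_c) = −45(ω_r−ω_c),  ω_s=0, ω_r=1
25(0−ω_c) = −45(1−ω_c)  ⇒  70ω_c = 45  ⇒  ω_c = 9/14
sun–planet: 25·(0−9/14) = −10·(ω_p−ω_c)  ⇒  ω_p−ω_c = −(25/10)·(-9/14) = 45/28
ω_p = 9/14 + 45/28 = 9/4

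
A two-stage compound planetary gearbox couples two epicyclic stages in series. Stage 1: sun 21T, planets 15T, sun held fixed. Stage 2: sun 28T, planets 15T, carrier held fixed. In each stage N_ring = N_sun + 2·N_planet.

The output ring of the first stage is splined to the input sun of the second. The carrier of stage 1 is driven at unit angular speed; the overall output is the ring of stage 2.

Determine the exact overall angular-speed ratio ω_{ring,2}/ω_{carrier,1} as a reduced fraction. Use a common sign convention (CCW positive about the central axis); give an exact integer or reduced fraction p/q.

-336/493

Stage 1: N_ring = 21 + 2·15 = 51
Stage 1: 21(ω_s−ω_c) = −51(ω_r−ω_c),  ω_s=0, ω_c=1
Stage 1: ω_r = 1 − (21/51)(0−1) = 24/17
  ⇒ ω_r¹/ω_c¹ = 24/17
Stage 2: N_ring = 28 + 2·15 = 58
Stage 2: 28(ω_s−ω_c) = −58(ω_r−ω_c),  ω_c=0, ω_s=1
Stage 2: ω_r = 0 − (28/58)(1−0) = -14/29
  ⇒ ω_r²/ω_s² = -14/29
Coupling ω_s² = ω_r¹ ⇒ overall = 24/17 × -14/29 = -336/493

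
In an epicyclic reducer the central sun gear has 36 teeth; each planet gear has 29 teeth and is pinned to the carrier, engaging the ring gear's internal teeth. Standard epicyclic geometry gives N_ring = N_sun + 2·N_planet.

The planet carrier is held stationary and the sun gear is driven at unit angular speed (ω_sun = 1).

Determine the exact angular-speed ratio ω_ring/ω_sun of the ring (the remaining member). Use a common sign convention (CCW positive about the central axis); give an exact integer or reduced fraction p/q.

N_ring = 36 + 2·29 = 94
36(ω_s−ω_c) = −94(ω_r−ω_c),  ω_c=0, ω_s=1
ω_r = 0 − (36/94)(1−0) = -18/47
ω_r/ω_s = -18/47

-18/47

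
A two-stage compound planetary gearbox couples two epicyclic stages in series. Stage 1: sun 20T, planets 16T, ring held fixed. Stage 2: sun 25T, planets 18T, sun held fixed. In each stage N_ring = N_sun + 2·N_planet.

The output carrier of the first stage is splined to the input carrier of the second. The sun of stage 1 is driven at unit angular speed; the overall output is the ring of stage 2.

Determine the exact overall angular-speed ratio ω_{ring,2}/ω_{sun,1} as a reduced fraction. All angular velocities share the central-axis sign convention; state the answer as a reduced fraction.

Stage 1: N_ring = 20 + 2·16 = 52
Stage 1: 20(ω_s−ω_c) = −52(ω_r−ω_c),  ω_r=0, ω_s=1
Stage 1: 20(1−ω_c) = −52(0−ω_c)  ⇒  72ω_c = 20  ⇒  ω_c = 5/18
  ⇒ ω_c¹/ω_s¹ = 5/18
Stage 2: N_ring = 25 + 2·18 = 61
Stage 2: 25(ω_s−ω_c) = −61(ω_r−ω_c),  ω_s=0, ω_c=1
Stage 2: ω_r = 1 − (25/61)(0−1) = 86/61
  ⇒ ω_r²/ω_c² = 86/61
Coupling ω_c² = ω_c¹ ⇒ overall = 5/18 × 86/61 = 215/549

215/549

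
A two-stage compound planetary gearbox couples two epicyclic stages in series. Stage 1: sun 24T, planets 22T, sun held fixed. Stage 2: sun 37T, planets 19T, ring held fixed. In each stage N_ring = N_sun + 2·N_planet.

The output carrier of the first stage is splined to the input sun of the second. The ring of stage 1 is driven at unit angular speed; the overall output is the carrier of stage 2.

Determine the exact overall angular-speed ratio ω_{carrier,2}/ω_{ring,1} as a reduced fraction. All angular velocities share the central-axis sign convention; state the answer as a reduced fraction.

629/2576

Stage 1: N_ring = 24 + 2·22 = 68
Stage 1: 24(ω_s−ω_c) = −68(ω_r−ω_c),  ω_s=0, ω_r=1
Stage 1: 24(0−ω_c) = −68(1−ω_c)  ⇒  92ω_c = 68  ⇒  ω_c = 17/23
  ⇒ ω_c¹/ω_r¹ = 17/23
Stage 2: N_ring = 37 + 2·19 = 75
Stage 2: 37(ω_s−ω_c) = −75(ω_r−ω_c),  ω_r=0, ω_s=1
Stage 2: 37(1−ω_c) = −75(0−ω_c)  ⇒  112ω_c = 37  ⇒  ω_c = 37/112
  ⇒ ω_c²/ω_s² = 37/112
Coupling ω_s² = ω_c¹ ⇒ overall = 17/23 × 37/112 = 629/2576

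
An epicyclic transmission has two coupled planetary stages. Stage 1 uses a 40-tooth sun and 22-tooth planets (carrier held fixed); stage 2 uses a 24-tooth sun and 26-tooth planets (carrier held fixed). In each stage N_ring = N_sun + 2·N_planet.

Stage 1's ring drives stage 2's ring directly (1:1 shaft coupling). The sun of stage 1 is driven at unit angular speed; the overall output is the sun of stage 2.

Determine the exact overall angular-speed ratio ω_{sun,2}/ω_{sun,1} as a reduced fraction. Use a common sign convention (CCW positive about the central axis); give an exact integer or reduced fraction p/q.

Stage 1: N_ring = 40 + 2·22 = 84
Stage 1: 40(ω_s−ω_c) = −84(ω_r−ω_c),  ω_c=0, ω_s=1
Stage 1: ω_r = 0 − (40/84)(1−0) = -10/21
  ⇒ ω_r¹/ω_s¹ = -10/21
Stage 2: N_ring = 24 + 2·26 = 76
Stage 2: 24(ω_s−ω_c) = −76(ω_r−ω_c),  ω_c=0, ω_r=1
Stage 2: ω_s = 0 − (76/24)(1−0) = -19/6
  ⇒ ω_s²/ω_r² = -19/6
Coupling ω_r² = ω_r¹ ⇒ overall = -10/21 × -19/6 = 95/63

95/63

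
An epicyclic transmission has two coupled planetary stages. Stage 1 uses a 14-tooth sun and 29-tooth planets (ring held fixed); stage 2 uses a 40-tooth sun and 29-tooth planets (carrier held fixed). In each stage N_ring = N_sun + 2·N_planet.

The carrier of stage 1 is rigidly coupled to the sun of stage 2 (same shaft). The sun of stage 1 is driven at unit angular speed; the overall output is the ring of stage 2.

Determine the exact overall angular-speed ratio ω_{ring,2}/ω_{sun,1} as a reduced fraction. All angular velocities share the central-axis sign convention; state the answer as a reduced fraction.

Stage 1: N_ring = 14 + 2·29 = 72
Stage 1: 14(ω_s−ω_c) = −72(ω_r−ω_c),  ω_r=0, ω_s=1
Stage 1: 14(1−ω_c) = −72(0−ω_c)  ⇒  86ω_c = 14  ⇒  ω_c = 7/43
  ⇒ ω_c¹/ω_s¹ = 7/43
Stage 2: N_ring = 40 + 2·29 = 98
Stage 2: 40(ω_s−ω_c) = −98(ω_r−ω_c),  ω_c=0, ω_s=1
Stage 2: ω_r = 0 − (40/98)(1−0) = -20/49
  ⇒ ω_r²/ω_s² = -20/49
Coupling ω_s² = ω_c¹ ⇒ overall = 7/43 × -20/49 = -20/301

-20/301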